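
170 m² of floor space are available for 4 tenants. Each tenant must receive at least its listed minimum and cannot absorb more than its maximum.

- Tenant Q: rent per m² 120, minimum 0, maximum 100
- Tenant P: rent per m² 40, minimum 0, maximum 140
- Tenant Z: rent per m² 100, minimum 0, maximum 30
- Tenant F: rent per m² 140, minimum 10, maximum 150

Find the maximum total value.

Meeting every minimum uses 0+0+0+10 = 10 m², leaving 160.
Order the tenants by rent per m²: Tenant F 140 > Tenant Q 120 > Tenant Z 100 > Tenant P 40.
Tenant F takes 140 more to reach its cap of 150 ; 20 left.
Only 20 left; Tenant Q takes them to reach 20.
Total = 120×20 + 140×150 = 23400.

23400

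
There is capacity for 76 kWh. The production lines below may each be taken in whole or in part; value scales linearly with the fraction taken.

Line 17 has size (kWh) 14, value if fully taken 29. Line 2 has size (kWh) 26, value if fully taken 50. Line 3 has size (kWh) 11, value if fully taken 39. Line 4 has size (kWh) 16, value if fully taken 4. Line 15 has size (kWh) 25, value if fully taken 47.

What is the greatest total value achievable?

165

Sort by value density: Line 3 39/11≈3.55, Line 17 29/14≈2.07, Line 2 50/26≈1.92, Line 15 47/25≈1.88, Line 4 4/16≈0.25.
Take all of Line 3 (11 kWh, value 39) → 65 kWh left.
Take all of Line 17 (14 kWh, value 29) → 51 kWh left.
All 26 kWh of Line 2 fit (value 50) → 25 remain.
All 25 kWh of Line 15 fit (value 47) → 0 remain.
Total value = 165.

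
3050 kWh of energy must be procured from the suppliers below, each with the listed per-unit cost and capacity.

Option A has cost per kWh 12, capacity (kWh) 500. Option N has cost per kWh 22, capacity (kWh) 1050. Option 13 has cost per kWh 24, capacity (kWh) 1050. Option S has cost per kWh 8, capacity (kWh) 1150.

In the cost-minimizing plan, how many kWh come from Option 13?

350

Cheapest first:
Take 1150 from Option S at 8 — need 1900 more.
Option A (12): use full 500 — 1400 kWh to go.
Take 1050 from Option N at 22 — need 350 more.
Option 13 at 24: take 350 of its 1050 — requirement met.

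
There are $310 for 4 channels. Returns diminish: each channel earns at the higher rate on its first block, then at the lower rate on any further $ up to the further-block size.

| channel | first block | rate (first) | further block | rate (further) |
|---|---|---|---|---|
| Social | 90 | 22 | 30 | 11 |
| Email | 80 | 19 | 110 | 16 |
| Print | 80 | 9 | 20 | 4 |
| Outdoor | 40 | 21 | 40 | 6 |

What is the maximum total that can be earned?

Order all 8 blocks by rate: Social/tier1 22 > Outdoor/tier1 21 > Email/tier1 19 > Email/tier2 16 > Social/tier2 11 > Print/tier1 9 > Outdoor/tier2 6 > Print/tier2 4.
Fill Social tier1 block (90 at 22) — 220 left.
Outdoor/tier1 (21): +40 — 180 left.
Email tier1 at 19: fill all 80 — 100 left.
Email/tier2: +100 of 110 at 16; pool empty.
Total = 22×90 + 21×40 + 19×80 + 16×100 = 5940.

5940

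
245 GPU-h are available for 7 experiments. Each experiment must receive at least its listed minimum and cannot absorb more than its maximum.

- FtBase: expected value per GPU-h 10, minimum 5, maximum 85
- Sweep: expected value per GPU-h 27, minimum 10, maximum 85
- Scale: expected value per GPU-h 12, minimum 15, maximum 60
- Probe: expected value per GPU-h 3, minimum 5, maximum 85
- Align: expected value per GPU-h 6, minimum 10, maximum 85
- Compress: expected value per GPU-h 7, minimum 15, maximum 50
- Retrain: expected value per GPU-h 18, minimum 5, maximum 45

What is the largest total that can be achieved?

Meeting every minimum uses 5+10+15+5+10+15+5 = 65 GPU-h, leaving 180.
Rank by expected value per GPU-h: Sweep 27 > Retrain 18 > Scale 12 > FtBase 10 > Compress 7 > Align 6 > Probe 3.
Sweep: +75 to 85 (cap) ; 105 left.
Give Retrain 40 more to hit its cap of 45 ; 65 left.
Scale: +45 to 60 (cap) ; 20 left.
FtBase has room for 80 more but only 20 remain, so it gets 25.
Total = 10×25 + 27×85 + 12×60 + 3×5 + 6×10 + 7×15 + 18×45 = 4255.

4255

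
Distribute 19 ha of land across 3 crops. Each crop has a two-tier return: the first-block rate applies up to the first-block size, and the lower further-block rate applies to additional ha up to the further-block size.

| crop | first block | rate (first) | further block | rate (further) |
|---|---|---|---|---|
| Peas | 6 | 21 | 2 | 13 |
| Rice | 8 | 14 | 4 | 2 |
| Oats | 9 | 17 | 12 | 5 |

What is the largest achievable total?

Rank every tier by rate: Peas/first 21 > Oats/first 17 > Rice/first 14 > Peas/second 13 > Oats/second 5 > Rice/second 2.
Fill Peas first block (6 at 21) ; 13 left.
Oats/first (17): +9 ; 4 left.
Rice/first: +4 of 8 at 14; pool empty.
Total = 21×6 + 17×9 + 14×4 = 335.

335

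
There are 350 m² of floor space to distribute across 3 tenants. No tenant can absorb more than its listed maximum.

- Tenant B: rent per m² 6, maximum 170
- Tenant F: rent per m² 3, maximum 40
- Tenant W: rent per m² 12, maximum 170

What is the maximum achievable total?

3090

Order the tenants by rent per m²: Tenant W 12 > Tenant B 6 > Tenant F 3.
Give Tenant W 170 to hit its cap of 170 ; 180 left.
Tenant B: +170 to 170 (cap) ; 10 left.
Tenant F: +10 (room for 40) → 10. Pool exhausted.
Total = 6×170 + 3×10 + 12×170 = 3090.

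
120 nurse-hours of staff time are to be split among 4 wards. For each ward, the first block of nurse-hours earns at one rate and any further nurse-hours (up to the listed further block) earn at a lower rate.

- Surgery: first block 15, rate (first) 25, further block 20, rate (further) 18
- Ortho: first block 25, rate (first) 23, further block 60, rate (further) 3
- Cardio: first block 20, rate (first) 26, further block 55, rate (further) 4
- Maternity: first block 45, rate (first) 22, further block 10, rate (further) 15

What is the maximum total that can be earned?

Order all 8 blocks by rate: Cardio/T1 26 > Surgery/T1 25 > Ortho/T1 23 > Maternity/T1 22 > Surgery/T2 18 > Maternity/T2 15 > Cardio/T2 4 > Ortho/T2 3.
Cardio T1 at 26: fill all 20 — 100 left.
Surgery T1 at 25: fill all 15 — 85 left.
Ortho T1 at 23: fill all 25 — 60 left.
Maternity/T1 (22): +45 — 15 left.
Surgery T2 at 18: only 15 left, fill 15.
Total = 26×20 + 25×15 + 23×25 + 22×45 + 18×15 = 2730.

2730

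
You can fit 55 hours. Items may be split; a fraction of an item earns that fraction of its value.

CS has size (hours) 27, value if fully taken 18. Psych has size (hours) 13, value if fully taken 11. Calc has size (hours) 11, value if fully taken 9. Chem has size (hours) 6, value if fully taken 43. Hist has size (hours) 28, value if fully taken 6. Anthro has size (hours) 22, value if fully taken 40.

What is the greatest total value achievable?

Best value per unit of size first: Chem 43/6≈7.17, Anthro 40/22≈1.82, Psych 11/13≈0.846, Calc 9/11≈0.818, CS 18/27≈0.667, Hist 6/28≈0.214.
Chem: take in full, 6 hours for value 43 → 49 left.
All 22 hours of Anthro fit (value 40) → 27 remain.
Take all of Psych (13 hours, value 11) → 14 hours left.
Take all of Calc (11 hours, value 9) → 3 hours left.
Only 3 hours remain; take 3/27 of CS for value 18×3/27 = 2.
Total value = 105.

105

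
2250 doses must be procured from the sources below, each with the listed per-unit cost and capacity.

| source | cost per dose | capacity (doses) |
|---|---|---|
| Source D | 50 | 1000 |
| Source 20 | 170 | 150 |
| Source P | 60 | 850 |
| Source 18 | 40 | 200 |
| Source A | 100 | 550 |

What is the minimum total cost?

129000

Cheapest first:
Source 18 (40): use full 200 ; 2050 doses to go.
Take 1000 from Source D at 50 ; need 1050 more.
Source P (60): use full 850 ; 200 doses to go.
Take 200 from Source A at 100 to finish.
Source 20: unused.
Cost = 200×40 + 1000×50 + 850×60 + 200×100 = 129000.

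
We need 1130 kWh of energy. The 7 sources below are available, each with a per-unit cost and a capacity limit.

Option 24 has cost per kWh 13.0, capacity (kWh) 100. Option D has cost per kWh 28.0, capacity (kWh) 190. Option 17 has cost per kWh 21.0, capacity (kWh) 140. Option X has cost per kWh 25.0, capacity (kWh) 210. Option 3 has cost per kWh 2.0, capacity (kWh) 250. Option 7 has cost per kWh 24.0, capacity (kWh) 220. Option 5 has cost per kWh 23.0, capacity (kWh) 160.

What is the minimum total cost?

20350

Fill from the cheapest source first.
Take 250 from Option 3 at 2.0 — need 880 more.
Option 24 at 13.0: take all 100 kWh — 780 still needed.
Option 17 at 21.0: take all 140 kWh — 640 still needed.
Option 5 at 23.0: take all 160 kWh — 480 still needed.
Option 7 (24.0): use full 220 — 260 kWh to go.
Option X (25.0): use full 210 — 50 kWh to go.
Option D at 28.0: take 50 of its 190 — requirement met.
Cost = 250×2.0 + 100×13.0 + 140×21.0 + 160×23.0 + 220×24.0 + 210×25.0 + 50×28.0 = 20350.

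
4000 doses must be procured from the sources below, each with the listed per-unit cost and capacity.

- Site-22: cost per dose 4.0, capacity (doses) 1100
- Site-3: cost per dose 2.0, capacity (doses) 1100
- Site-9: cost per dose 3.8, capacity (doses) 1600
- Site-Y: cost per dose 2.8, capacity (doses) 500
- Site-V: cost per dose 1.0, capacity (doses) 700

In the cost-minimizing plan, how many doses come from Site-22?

Cheapest first:
Take 700 from Site-V at 1.0 → need 3300 more.
Site-3 (2.0): use full 1100 → 2200 doses to go.
Site-Y (2.8): use full 500 → 1700 doses to go.
Site-9 (3.8): use full 1600 → 100 doses to go.
Site-22 (4.0): take the remaining 100 → done.

100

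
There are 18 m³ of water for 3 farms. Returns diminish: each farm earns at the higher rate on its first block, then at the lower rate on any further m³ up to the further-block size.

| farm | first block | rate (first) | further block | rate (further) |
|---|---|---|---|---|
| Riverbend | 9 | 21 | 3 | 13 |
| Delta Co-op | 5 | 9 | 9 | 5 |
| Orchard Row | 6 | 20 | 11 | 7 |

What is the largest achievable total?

348

Order all 6 blocks by rate: Riverbend/tier1 21 > Orchard Row/tier1 20 > Riverbend/tier2 13 > Delta Co-op/tier1 9 > Orchard Row/tier2 7 > Delta Co-op/tier2 5.
Riverbend/tier1 (21): +9 → 9 left.
Orchard Row tier1 at 20: fill all 6 → 3 left.
Riverbend tier2 at 13: fill all 3 → 0 left.
Total = 21×9 + 20×6 + 13×3 = 348.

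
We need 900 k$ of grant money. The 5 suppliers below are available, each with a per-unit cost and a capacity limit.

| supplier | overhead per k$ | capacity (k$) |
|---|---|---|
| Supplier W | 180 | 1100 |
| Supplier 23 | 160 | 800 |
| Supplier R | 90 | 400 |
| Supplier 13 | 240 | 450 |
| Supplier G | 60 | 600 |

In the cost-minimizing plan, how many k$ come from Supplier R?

300

Cheapest first:
Supplier G (60): use full 600 — 300 k$ to go.
Supplier R at 90: take 300 of its 400 — requirement met.
Supplier 23, Supplier W, Supplier 13: unused.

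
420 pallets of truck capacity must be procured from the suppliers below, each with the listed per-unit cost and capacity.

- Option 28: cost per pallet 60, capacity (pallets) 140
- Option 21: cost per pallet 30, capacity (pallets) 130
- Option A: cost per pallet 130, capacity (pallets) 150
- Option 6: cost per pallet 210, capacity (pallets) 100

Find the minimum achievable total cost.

31800

Use suppliers in increasing cost order.
Option 21 (30): use full 130 — 290 pallets to go.
Take 140 from Option 28 at 60 — need 150 more.
Option A at 130: take all 150 pallets — 0 still needed.
Option 6: unused.
Cost = 130×30 + 140×60 + 150×130 = 31800.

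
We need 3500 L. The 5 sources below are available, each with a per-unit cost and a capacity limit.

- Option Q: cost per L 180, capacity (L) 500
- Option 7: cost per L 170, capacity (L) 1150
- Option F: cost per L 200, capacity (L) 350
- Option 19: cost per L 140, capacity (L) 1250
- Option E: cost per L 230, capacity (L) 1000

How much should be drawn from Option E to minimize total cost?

Fill from the cheapest source first.
Take 1250 from Option 19 at 140 — need 2250 more.
Option 7 at 170: take all 1150 L — 1100 still needed.
Take 500 from Option Q at 180 — need 600 more.
Option F (200): use full 350 — 250 L to go.
Option E (230): take the remaining 250 — done.

250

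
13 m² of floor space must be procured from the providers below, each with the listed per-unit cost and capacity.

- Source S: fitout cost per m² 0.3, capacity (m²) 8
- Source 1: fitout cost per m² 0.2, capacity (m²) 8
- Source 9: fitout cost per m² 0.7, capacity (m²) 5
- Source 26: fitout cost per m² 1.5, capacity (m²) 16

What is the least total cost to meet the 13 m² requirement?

3.1

Fill from the cheapest provider first.
Source 1 (0.2): use full 8 — 5 m² to go.
Source S (0.3): take the remaining 5 — done.
Source 9, Source 26: unused.
Cost = 8×0.2 + 5×0.3 = 3.1.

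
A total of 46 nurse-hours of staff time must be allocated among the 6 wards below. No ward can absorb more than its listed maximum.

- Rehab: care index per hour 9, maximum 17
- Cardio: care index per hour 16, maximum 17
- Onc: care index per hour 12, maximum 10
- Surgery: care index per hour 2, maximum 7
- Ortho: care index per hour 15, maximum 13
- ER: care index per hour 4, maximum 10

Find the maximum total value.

Rank by care index per hour: Cardio 16 > Ortho 15 > Onc 12 > Rehab 9 > ER 4 > Surgery 2.
Cardio takes 17 to reach its cap of 17 ; 29 left.
Ortho takes 13 to reach its cap of 13 ; 16 left.
Onc: +10 to 10 (cap) ; 6 left.
Rehab: +6 (room for 17) → 6. Pool exhausted.
Total = 9×6 + 16×17 + 12×10 + 15×13 = 641.

641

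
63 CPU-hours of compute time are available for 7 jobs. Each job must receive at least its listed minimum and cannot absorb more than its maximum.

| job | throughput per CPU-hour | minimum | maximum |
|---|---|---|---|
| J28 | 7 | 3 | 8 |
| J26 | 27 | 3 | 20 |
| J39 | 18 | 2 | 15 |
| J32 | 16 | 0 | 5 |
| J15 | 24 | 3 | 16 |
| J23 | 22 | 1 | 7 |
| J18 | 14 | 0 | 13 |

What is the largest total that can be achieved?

1401

Meeting every minimum uses 3+3+2+0+3+1+0 = 12 CPU-hours, leaving 51.
Highest throughput per CPU-hour first: J26 27 > J15 24 > J23 22 > J39 18 > J32 16 > J18 14 > J28 7.
J26: +17 to 20 (cap) — 34 left.
Give J15 13 more to hit its cap of 16 — 21 left.
J23 takes 6 more to reach its cap of 7 — 15 left.
Give J39 13 more to hit its cap of 15 — 2 left.
J32 has room for 5 more but only 2 remain, so it gets 2.
Total = 7×3 + 27×20 + 18×15 + 16×2 + 24×16 + 22×7 = 1401.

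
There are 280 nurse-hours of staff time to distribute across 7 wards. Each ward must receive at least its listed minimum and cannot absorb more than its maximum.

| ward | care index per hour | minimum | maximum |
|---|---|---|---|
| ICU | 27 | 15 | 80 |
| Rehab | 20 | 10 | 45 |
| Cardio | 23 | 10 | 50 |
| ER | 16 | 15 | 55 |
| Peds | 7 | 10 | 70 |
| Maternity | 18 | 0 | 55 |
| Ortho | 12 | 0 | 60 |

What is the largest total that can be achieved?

Meeting every minimum uses 15+10+10+15+10+0+0 = 60 nurse-hours, leaving 220.
Highest care index per hour first: ICU 27 > Cardio 23 > Rehab 20 > Maternity 18 > ER 16 > Ortho 12 > Peds 7.
ICU takes 65 more to reach its cap of 80 ; 155 left.
Give Cardio 40 more to hit its cap of 50 ; 115 left.
Give Rehab 35 more to hit its cap of 45 ; 80 left.
Give Maternity 55 more to hit its cap of 55 ; 25 left.
ER has room for 40 more but only 25 remain, so it gets 40.
Total = 27×80 + 20×45 + 23×50 + 16×40 + 7×10 + 18×55 = 5910.

5910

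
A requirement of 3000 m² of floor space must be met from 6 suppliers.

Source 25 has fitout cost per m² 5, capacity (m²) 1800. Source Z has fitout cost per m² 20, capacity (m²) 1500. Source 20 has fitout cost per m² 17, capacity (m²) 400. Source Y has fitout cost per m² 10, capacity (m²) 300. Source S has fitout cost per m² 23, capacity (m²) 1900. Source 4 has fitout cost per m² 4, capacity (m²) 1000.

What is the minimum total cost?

Fill from the cheapest supplier first.
Source 4 at 4: take all 1000 m² → 2000 still needed.
Take 1800 from Source 25 at 5 → need 200 more.
Source Y (10): take the remaining 200 → done.
Source 20, Source Z, Source S: unused.
Cost = 1000×4 + 1800×5 + 200×10 = 15000.

15000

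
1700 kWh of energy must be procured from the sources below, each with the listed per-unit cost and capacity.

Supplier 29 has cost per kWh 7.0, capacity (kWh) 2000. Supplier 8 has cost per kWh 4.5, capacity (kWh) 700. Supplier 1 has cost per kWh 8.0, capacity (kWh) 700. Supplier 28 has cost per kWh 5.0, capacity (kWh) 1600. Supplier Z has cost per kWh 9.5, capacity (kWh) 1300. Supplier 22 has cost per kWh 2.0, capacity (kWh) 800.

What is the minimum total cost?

Use sources in increasing cost order.
Take 800 from Supplier 22 at 2.0 ; need 900 more.
Take 700 from Supplier 8 at 4.5 ; need 200 more.
Take 200 from Supplier 28 at 5.0 to finish.
Supplier 29, Supplier 1, Supplier Z: unused.
Cost = 800×2.0 + 700×4.5 + 200×5.0 = 5750.

5750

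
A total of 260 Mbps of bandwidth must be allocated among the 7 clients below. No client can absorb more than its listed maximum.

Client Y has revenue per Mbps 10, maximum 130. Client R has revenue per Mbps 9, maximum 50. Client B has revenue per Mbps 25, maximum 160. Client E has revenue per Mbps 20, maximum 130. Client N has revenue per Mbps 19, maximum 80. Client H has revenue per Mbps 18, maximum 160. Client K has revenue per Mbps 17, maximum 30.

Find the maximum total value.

Rank by revenue per Mbps: Client B 25 > Client E 20 > Client N 19 > Client H 18 > Client K 17 > Client Y 10 > Client R 9.
Client B takes 160 to reach its cap of 160 → 100 left.
Client E has room for 130 but only 100 remain, so it gets 100.
Total = 25×160 + 20×100 = 6000.

6000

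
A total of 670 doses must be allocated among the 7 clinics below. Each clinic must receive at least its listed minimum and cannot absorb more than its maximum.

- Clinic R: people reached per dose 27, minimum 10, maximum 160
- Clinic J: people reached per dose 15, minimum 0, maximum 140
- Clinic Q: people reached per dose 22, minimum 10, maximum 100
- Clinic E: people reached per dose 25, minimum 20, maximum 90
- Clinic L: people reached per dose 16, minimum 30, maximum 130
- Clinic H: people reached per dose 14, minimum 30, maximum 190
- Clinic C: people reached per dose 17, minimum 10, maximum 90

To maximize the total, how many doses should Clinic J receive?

70

Meeting every minimum uses 10+0+10+20+30+30+10 = 110 doses, leaving 560.
Highest people reached per dose first: Clinic R 27 > Clinic E 25 > Clinic Q 22 > Clinic C 17 > Clinic L 16 > Clinic J 15 > Clinic H 14.
Clinic R takes 150 more to reach its cap of 160 ; 410 left.
Clinic E takes 70 more to reach its cap of 90 ; 340 left.
Clinic Q takes 90 more to reach its cap of 100 ; 250 left.
Give Clinic C 80 more to hit its cap of 90 ; 170 left.
Give Clinic L 100 more to hit its cap of 130 ; 70 left.
Clinic J: +70 (room for 140) → 70. Pool exhausted.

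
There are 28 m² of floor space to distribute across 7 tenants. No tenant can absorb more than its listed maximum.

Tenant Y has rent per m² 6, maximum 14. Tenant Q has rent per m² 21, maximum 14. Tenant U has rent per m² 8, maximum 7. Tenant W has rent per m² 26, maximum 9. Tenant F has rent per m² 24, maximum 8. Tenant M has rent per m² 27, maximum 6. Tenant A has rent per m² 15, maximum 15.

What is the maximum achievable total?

Highest rent per m² first: Tenant M 27 > Tenant W 26 > Tenant F 24 > Tenant Q 21 > Tenant A 15 > Tenant U 8 > Tenant Y 6.
Give Tenant M 6 to hit its cap of 6 ; 22 left.
Tenant W: +9 to 9 (cap) ; 13 left.
Tenant F: +8 to 8 (cap) ; 5 left.
Only 5 left; Tenant Q takes them to reach 5.
Total = 21×5 + 26×9 + 24×8 + 27×6 = 693.

693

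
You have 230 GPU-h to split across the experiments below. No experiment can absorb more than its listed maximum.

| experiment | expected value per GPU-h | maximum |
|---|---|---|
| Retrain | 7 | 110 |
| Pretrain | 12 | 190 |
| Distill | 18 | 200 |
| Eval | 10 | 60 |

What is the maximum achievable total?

Highest expected value per GPU-h first: Distill 18 > Pretrain 12 > Eval 10 > Retrain 7.
Distill: +200 to 200 (cap) ; 30 left.
Pretrain: +30 (room for 190) → 30. Pool exhausted.
Total = 12×30 + 18×200 = 3960.

3960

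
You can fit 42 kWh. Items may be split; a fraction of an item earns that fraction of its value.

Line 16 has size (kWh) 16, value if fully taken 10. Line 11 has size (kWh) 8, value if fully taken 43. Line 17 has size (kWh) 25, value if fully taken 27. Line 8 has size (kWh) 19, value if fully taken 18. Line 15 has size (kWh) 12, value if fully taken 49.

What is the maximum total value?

115.76

Rank by value-to-size ratio: Line 11 43/8≈5.38, Line 15 49/12≈4.08, Line 17 27/25≈1.08, Line 8 18/19≈0.947, Line 16 10/16≈0.625.
Line 11: take in full, 8 kWh for value 43 ; 34 left.
All 12 kWh of Line 15 fit (value 49) ; 22 remain.
22 kWh left: a 22/25 share of Line 17 gives 27×22/25 = 23.76.
Total value = 115.76.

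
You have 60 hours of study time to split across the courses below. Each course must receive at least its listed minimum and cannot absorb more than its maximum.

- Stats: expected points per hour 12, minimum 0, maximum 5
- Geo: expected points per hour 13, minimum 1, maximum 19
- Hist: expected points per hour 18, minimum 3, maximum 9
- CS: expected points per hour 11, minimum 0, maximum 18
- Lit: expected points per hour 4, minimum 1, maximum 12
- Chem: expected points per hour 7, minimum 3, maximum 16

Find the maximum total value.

Meeting every minimum uses 0+1+3+0+1+3 = 8 hours, leaving 52.
Highest expected points per hour first: Hist 18 > Geo 13 > Stats 12 > CS 11 > Chem 7 > Lit 4.
Give Hist 6 more to hit its cap of 9 — 46 left.
Give Geo 18 more to hit its cap of 19 — 28 left.
Stats takes 5 more to reach its cap of 5 — 23 left.
CS: +18 to 18 (cap) — 5 left.
Chem: +5 (room for 13) → 8. Pool exhausted.
Total = 12×5 + 13×19 + 18×9 + 11×18 + 4×1 + 7×8 = 727.

727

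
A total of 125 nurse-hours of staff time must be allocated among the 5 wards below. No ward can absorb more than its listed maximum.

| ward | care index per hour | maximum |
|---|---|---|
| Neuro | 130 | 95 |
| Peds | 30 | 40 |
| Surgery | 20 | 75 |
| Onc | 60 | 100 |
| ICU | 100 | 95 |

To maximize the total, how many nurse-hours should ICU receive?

30

Order the wards by care index per hour: Neuro 130 > ICU 100 > Onc 60 > Peds 30 > Surgery 20.
Neuro: +95 to 95 (cap) ; 30 left.
ICU: +30 (room for 95) → 30. Pool exhausted.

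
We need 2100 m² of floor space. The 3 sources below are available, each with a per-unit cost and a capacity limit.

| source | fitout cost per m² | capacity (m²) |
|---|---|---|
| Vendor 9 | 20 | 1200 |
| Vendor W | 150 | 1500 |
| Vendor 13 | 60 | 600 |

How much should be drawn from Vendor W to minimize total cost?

300

Cheapest first:
Vendor 9 at 20: take all 1200 m² ; 900 still needed.
Vendor 13 at 60: take all 600 m² ; 300 still needed.
Vendor W at 150: take 300 of its 1500 ; requirement met.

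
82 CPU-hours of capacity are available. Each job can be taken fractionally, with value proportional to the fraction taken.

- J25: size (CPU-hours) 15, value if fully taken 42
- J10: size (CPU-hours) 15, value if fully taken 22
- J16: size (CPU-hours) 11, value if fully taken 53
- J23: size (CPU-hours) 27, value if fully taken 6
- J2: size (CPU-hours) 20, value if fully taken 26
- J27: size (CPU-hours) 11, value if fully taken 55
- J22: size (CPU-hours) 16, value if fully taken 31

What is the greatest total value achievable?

Best value per unit of size first: J27 55/11≈5, J16 53/11≈4.82, J25 42/15≈2.8, J22 31/16≈1.94, J10 22/15≈1.47, J2 26/20≈1.3, J23 6/27≈0.222.
Take all of J27 (11 CPU-hours, value 55) → 71 CPU-hours left.
Take all of J16 (11 CPU-hours, value 53) → 60 CPU-hours left.
Take all of J25 (15 CPU-hours, value 42) → 45 CPU-hours left.
J22: take in full, 16 CPU-hours for value 31 → 29 left.
Take all of J10 (15 CPU-hours, value 22) → 14 CPU-hours left.
14 CPU-hours left: a 14/20 share of J2 gives 26×14/20 = 18.2.
Total value = 221.2.

221.2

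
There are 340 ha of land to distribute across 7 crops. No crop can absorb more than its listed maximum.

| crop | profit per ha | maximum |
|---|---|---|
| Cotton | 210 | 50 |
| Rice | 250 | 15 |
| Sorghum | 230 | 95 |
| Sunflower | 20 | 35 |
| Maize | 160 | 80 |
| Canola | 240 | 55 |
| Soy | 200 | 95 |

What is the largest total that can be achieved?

Order the crops by profit per ha: Rice 250 > Canola 240 > Sorghum 230 > Cotton 210 > Soy 200 > Maize 160 > Sunflower 20.
Rice takes 15 to reach its cap of 15 — 325 left.
Give Canola 55 to hit its cap of 55 — 270 left.
Sorghum: +95 to 95 (cap) — 175 left.
Cotton: +50 to 50 (cap) — 125 left.
Soy takes 95 to reach its cap of 95 — 30 left.
Only 30 left; Maize takes them to reach 30.
Total = 210×50 + 250×15 + 230×95 + 160×30 + 240×55 + 200×95 = 73100.

73100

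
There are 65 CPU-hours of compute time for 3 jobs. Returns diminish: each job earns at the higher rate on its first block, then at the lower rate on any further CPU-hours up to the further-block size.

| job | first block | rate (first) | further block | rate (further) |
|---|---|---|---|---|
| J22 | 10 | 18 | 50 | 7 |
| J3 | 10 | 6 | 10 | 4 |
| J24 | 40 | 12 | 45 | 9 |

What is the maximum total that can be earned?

Treat each block as its own option and order by rate: J22/tier1 18 > J24/tier1 12 > J24/tier2 9 > J22/tier2 7 > J3/tier1 6 > J3/tier2 4.
J22 tier1 at 18: fill all 10 — 55 left.
J24/tier1 (12): +40 — 15 left.
J24 tier2 at 9: only 15 left, fill 15.
Total = 18×10 + 12×40 + 9×15 = 795.

795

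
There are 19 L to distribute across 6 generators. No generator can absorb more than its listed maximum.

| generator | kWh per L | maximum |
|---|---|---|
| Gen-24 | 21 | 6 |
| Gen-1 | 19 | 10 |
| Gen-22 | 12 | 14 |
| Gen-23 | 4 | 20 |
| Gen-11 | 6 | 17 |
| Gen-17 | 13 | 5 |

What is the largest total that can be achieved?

355

Highest kWh per L first: Gen-24 21 > Gen-1 19 > Gen-17 13 > Gen-22 12 > Gen-11 6 > Gen-23 4.
Gen-24: +6 to 6 (cap) ; 13 left.
Give Gen-1 10 to hit its cap of 10 ; 3 left.
Only 3 left; Gen-17 takes them to reach 3.
Total = 21×6 + 19×10 + 13×3 = 355.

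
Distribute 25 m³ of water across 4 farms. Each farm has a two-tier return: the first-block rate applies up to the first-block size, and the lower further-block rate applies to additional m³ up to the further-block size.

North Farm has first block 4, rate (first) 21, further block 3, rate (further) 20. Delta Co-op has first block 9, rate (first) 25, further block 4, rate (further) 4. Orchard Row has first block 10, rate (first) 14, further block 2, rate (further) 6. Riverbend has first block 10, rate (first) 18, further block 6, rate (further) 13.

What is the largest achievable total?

531

Rank every tier by rate: Delta Co-op/T1 25 > North Farm/T1 21 > North Farm/T2 20 > Riverbend/T1 18 > Orchard Row/T1 14 > Riverbend/T2 13 > Orchard Row/T2 6 > Delta Co-op/T2 4.
Delta Co-op T1 at 25: fill all 9 → 16 left.
North Farm T1 at 21: fill all 4 → 12 left.
Fill North Farm T2 block (3 at 20) → 9 left.
Riverbend T1 at 18: only 9 left, fill 9.
Total = 25×9 + 21×4 + 20×3 + 18×9 = 531.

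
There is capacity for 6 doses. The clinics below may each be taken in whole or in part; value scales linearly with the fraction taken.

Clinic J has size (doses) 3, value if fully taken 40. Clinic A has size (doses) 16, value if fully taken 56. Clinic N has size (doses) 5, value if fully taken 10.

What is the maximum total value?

Rank by value-to-size ratio: Clinic J 40/3≈13.3, Clinic A 56/16≈3.5, Clinic N 10/5≈2.
Take all of Clinic J (3 doses, value 40) → 3 doses left.
Only 3 doses remain; take 3/16 of Clinic A for value 56×3/16 = 10.5.
Total value = 50.5.

50.5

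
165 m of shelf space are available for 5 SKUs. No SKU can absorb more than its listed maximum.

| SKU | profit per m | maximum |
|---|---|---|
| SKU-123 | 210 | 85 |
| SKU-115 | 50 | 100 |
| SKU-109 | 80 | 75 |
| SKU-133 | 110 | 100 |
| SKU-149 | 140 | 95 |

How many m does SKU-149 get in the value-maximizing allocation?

80

Rank by profit per m: SKU-123 210 > SKU-149 140 > SKU-133 110 > SKU-109 80 > SKU-115 50.
SKU-123: +85 to 85 (cap) — 80 left.
Only 80 left; SKU-149 takes them to reach 80.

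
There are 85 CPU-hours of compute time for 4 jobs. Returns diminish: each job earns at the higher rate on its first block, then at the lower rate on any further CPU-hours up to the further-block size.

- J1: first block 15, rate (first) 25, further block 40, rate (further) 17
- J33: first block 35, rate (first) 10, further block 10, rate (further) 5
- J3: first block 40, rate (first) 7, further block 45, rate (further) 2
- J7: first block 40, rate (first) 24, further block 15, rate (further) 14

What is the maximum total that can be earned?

Treat each block as its own option and order by rate: J1/T1 25 > J7/T1 24 > J1/T2 17 > J7/T2 14 > J33/T1 10 > J3/T1 7 > J33/T2 5 > J3/T2 2.
J1/T1 (25): +15 ; 70 left.
J7/T1 (24): +40 ; 30 left.
J1 T2 at 17: only 30 left, fill 30.
Total = 25×15 + 24×40 + 17×30 = 1845.

1845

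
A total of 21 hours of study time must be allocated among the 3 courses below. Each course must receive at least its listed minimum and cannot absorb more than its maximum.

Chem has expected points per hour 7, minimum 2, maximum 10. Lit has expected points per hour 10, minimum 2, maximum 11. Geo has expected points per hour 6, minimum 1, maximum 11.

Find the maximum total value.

179

Meeting every minimum uses 2+2+1 = 5 hours, leaving 16.
Rank by expected points per hour: Lit 10 > Chem 7 > Geo 6.
Give Lit 9 more to hit its cap of 11 ; 7 left.
Only 7 left; Chem takes them to reach 9.
Total = 7×9 + 10×11 + 6×1 = 179.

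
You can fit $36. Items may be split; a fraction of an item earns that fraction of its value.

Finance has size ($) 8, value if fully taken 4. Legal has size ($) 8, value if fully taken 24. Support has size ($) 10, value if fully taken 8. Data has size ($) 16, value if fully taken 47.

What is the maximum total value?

Sort by value density: Legal 24/8≈3, Data 47/16≈2.94, Support 8/10≈0.8, Finance 4/8≈0.5.
Legal: take in full, 8 $ for value 24 → 28 left.
Take all of Data (16 $, value 47) → 12 $ left.
All 10 $ of Support fit (value 8) → 2 remain.
Fill the last 2 $ with part of Finance: 2/8 of it earns 1.
Total value = 80.

80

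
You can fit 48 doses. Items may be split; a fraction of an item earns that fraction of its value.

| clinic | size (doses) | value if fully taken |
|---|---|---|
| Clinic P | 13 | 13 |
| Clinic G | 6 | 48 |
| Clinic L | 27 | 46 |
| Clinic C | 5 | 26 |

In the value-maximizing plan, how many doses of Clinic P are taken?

Rank by value-to-size ratio: Clinic G 48/6≈8, Clinic C 26/5≈5.2, Clinic L 46/27≈1.7, Clinic P 13/13≈1.
Clinic G: take in full, 6 doses for value 48 — 42 left.
Clinic C: take in full, 5 doses for value 26 — 37 left.
All 27 doses of Clinic L fit (value 46) — 10 remain.
Fill the last 10 doses with part of Clinic P: 10/13 of it earns 10.

10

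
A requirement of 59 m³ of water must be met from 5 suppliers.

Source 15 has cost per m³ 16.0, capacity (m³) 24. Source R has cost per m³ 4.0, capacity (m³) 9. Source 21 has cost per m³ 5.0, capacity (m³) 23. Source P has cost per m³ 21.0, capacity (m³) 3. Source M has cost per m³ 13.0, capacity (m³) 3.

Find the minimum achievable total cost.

574

Use suppliers in increasing cost order.
Source R (4.0): use full 9 → 50 m³ to go.
Take 23 from Source 21 at 5.0 → need 27 more.
Take 3 from Source M at 13.0 → need 24 more.
Take 24 from Source 15 at 16.0 → need 0 more.
Source P: unused.
Cost = 9×4.0 + 23×5.0 + 3×13.0 + 24×16.0 = 574.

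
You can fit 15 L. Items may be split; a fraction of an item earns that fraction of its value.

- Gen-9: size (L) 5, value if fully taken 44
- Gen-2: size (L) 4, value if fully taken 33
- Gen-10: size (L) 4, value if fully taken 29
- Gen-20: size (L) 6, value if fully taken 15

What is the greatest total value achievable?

111

Sort by value density: Gen-9 44/5≈8.8, Gen-2 33/4≈8.25, Gen-10 29/4≈7.25, Gen-20 15/6≈2.5.
Gen-9: take in full, 5 L for value 44 — 10 left.
All 4 L of Gen-2 fit (value 33) — 6 remain.
All 4 L of Gen-10 fit (value 29) — 2 remain.
Only 2 L remain; take 2/6 of Gen-20 for value 15×2/6 = 5.
Total value = 111.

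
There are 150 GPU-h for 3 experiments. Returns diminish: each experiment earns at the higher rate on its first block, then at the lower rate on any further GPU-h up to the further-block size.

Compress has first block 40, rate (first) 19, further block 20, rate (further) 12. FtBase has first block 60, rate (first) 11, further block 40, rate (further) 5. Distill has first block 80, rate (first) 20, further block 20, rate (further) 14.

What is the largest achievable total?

2760

Order all 6 blocks by rate: Distill/T1 20 > Compress/T1 19 > Distill/T2 14 > Compress/T2 12 > FtBase/T1 11 > FtBase/T2 5.
Distill T1 at 20: fill all 80 ; 70 left.
Fill Compress T1 block (40 at 19) ; 30 left.
Distill/T2 (14): +20 ; 10 left.
10 remain; put them into Compress T2 at 12.
Total = 20×80 + 19×40 + 14×20 + 12×10 = 2760.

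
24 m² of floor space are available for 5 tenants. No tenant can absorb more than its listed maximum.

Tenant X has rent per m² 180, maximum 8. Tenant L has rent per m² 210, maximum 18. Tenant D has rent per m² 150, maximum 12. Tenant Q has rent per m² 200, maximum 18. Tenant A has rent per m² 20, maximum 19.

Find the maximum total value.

Rank by rent per m²: Tenant L 210 > Tenant Q 200 > Tenant X 180 > Tenant D 150 > Tenant A 20.
Tenant L: +18 to 18 (cap) → 6 left.
Tenant Q: +6 (room for 18) → 6. Pool exhausted.
Total = 210×18 + 200×6 = 4980.

4980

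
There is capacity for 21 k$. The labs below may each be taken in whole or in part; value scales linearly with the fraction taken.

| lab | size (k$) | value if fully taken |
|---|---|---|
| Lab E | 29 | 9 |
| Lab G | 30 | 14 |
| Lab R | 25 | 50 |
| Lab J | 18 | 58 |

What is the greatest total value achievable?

Sort by value density: Lab J 58/18≈3.22, Lab R 50/25≈2, Lab G 14/30≈0.467, Lab E 9/29≈0.31.
Lab J: take in full, 18 k$ for value 58 → 3 left.
3 k$ left: a 3/25 share of Lab R gives 50×3/25 = 6.
Total value = 64.

64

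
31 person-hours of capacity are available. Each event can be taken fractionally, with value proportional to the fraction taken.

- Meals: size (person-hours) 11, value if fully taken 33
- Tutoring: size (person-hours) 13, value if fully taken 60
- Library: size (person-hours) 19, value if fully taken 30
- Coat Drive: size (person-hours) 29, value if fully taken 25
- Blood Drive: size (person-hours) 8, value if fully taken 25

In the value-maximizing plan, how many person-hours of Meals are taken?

Best value per unit of size first: Tutoring 60/13≈4.62, Blood Drive 25/8≈3.12, Meals 33/11≈3, Library 30/19≈1.58, Coat Drive 25/29≈0.862.
Tutoring: take in full, 13 person-hours for value 60 → 18 left.
Blood Drive: take in full, 8 person-hours for value 25 → 10 left.
Only 10 person-hours remain; take 10/11 of Meals for value 33×10/11 = 30.

10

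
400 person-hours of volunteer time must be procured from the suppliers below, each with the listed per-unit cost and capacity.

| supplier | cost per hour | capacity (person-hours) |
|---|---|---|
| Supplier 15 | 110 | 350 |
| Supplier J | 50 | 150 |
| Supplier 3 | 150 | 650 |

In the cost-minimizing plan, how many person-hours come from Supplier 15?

250

Fill from the cheapest supplier first.
Supplier J at 50: take all 150 person-hours → 250 still needed.
Supplier 15 at 110: take 250 of its 350 → requirement met.
Supplier 3: unused.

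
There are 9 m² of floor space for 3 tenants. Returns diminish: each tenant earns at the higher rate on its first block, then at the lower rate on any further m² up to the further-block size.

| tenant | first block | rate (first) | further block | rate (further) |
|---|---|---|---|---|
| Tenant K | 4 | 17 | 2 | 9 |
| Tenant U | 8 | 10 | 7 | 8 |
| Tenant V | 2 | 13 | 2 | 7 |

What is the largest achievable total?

Order all 6 blocks by rate: Tenant K/first 17 > Tenant V/first 13 > Tenant U/first 10 > Tenant K/second 9 > Tenant U/second 8 > Tenant V/second 7.
Tenant K/first (17): +4 → 5 left.
Tenant V/first (13): +2 → 3 left.
Tenant U/first: +3 of 8 at 10; pool empty.
Total = 17×4 + 13×2 + 10×3 = 124.

124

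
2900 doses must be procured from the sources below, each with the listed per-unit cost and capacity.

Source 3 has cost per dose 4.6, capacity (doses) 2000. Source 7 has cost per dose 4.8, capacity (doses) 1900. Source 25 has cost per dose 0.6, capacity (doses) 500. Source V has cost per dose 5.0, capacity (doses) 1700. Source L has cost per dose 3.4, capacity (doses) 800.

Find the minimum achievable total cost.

Cheapest first:
Source 25 (0.6): use full 500 → 2400 doses to go.
Source L at 3.4: take all 800 doses → 1600 still needed.
Source 3 (4.6): take the remaining 1600 → done.
Source 7, Source V: unused.
Cost = 500×0.6 + 800×3.4 + 1600×4.6 = 10380.

10380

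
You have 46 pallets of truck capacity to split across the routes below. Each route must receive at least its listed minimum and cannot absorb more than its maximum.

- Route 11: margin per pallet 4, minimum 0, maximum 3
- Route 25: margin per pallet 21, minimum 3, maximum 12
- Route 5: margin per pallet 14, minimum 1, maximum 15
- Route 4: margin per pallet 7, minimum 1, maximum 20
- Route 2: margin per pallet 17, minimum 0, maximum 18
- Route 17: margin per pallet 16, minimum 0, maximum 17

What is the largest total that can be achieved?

803

Meeting every minimum uses 0+3+1+1+0+0 = 5 pallets, leaving 41.
Order the routes by margin per pallet: Route 25 21 > Route 2 17 > Route 17 16 > Route 5 14 > Route 4 7 > Route 11 4.
Route 25: +9 to 12 (cap) ; 32 left.
Route 2 takes 18 more to reach its cap of 18 ; 14 left.
Route 17: +14 (room for 17) → 14. Pool exhausted.
Total = 21×12 + 14×1 + 7×1 + 17×18 + 16×14 = 803.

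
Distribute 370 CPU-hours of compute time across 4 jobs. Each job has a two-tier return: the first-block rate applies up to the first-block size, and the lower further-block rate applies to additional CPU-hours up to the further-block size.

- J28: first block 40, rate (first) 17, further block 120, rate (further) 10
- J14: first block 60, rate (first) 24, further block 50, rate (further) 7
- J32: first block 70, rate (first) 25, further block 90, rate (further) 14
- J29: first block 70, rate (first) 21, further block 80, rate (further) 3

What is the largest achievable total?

Rank every tier by rate: J32/T1 25 > J14/T1 24 > J29/T1 21 > J28/T1 17 > J32/T2 14 > J28/T2 10 > J14/T2 7 > J29/T2 3.
J32/T1 (25): +70 ; 300 left.
Fill J14 T1 block (60 at 24) ; 240 left.
J29/T1 (21): +70 ; 170 left.
Fill J28 T1 block (40 at 17) ; 130 left.
J32/T2 (14): +90 ; 40 left.
40 remain; put them into J28 T2 at 10.
Total = 25×70 + 24×60 + 21×70 + 17×40 + 14×90 + 10×40 = 7000.

7000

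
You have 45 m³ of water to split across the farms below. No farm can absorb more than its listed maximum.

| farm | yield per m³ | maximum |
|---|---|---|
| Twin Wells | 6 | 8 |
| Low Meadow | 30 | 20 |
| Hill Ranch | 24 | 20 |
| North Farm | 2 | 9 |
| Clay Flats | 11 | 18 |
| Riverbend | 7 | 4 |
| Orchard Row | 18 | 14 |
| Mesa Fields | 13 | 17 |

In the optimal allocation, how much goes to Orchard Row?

Order the farms by yield per m³: Low Meadow 30 > Hill Ranch 24 > Orchard Row 18 > Mesa Fields 13 > Clay Flats 11 > Riverbend 7 > Twin Wells 6 > North Farm 2.
Give Low Meadow 20 to hit its cap of 20 → 25 left.
Give Hill Ranch 20 to hit its cap of 20 → 5 left.
Only 5 left; Orchard Row takes them to reach 5.

5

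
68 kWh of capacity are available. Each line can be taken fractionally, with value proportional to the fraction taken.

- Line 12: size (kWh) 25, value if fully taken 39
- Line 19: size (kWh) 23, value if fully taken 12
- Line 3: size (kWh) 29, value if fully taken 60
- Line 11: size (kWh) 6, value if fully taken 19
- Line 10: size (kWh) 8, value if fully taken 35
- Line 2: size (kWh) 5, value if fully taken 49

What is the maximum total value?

194.2

Sort by value density: Line 2 49/5≈9.8, Line 10 35/8≈4.38, Line 11 19/6≈3.17, Line 3 60/29≈2.07, Line 12 39/25≈1.56, Line 19 12/23≈0.522.
All 5 kWh of Line 2 fit (value 49) — 63 remain.
Line 10: take in full, 8 kWh for value 35 — 55 left.
All 6 kWh of Line 11 fit (value 19) — 49 remain.
Line 3: take in full, 29 kWh for value 60 — 20 left.
Fill the last 20 kWh with part of Line 12: 20/25 of it earns 31.2.
Total value = 194.2.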